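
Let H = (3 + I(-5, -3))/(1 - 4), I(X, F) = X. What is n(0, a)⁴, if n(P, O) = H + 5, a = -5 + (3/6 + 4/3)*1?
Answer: 83521/81 ≈ 1031.1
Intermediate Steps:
a = -19/6 (a = -5 + (3*(⅙) + 4*(⅓))*1 = -5 + (½ + 4/3)*1 = -5 + (11/6)*1 = -5 + 11/6 = -19/6 ≈ -3.1667)
H = ⅔ (H = (3 - 5)/(1 - 4) = -2/(-3) = -2*(-⅓) = ⅔ ≈ 0.66667)
n(P, O) = 17/3 (n(P, O) = ⅔ + 5 = 17/3)
n(0, a)⁴ = (17/3)⁴ = 83521/81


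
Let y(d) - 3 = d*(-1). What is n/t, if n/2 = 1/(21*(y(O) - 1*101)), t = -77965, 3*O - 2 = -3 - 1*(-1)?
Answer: 1/80225985 ≈ 1.2465e-8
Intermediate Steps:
O = 0 (O = ⅔ + (-3 - 1*(-1))/3 = ⅔ + (-3 + 1)/3 = ⅔ + (⅓)*(-2) = ⅔ - ⅔ = 0)
y(d) = 3 - d (y(d) = 3 + d*(-1) = 3 - d)
n = -1/1029 (n = 2/((21*((3 - 1*0) - 1*101))) = 2/((21*((3 + 0) - 101))) = 2/((21*(3 - 101))) = 2/((21*(-98))) = 2/(-2058) = 2*(-1/2058) = -1/1029 ≈ -0.00097182)
n/t = -1/1029/(-77965) = -1/1029*(-1/77965) = 1/80225985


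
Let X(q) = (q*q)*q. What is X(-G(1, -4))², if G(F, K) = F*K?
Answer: 4096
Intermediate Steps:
X(q) = q³ (X(q) = q²*q = q³)
X(-G(1, -4))² = ((-(-4))³)² = ((-1*(-4))³)² = (4³)² = 64² = 4096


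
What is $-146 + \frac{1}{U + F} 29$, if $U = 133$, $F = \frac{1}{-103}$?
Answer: $- \frac{1996921}{13698} \approx -145.78$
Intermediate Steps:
$F = - \frac{1}{103} \approx -0.0097087$
$-146 + \frac{1}{U + F} 29 = -146 + \frac{1}{133 - \frac{1}{103}} \cdot 29 = -146 + \frac{1}{\frac{13698}{103}} \cdot 29 = -146 + \frac{103}{13698} \cdot 29 = -146 + \frac{2987}{13698} = - \frac{1996921}{13698}$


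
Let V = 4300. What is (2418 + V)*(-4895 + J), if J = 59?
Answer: -32488248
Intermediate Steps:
(2418 + V)*(-4895 + J) = (2418 + 4300)*(-4895 + 59) = 6718*(-4836) = -32488248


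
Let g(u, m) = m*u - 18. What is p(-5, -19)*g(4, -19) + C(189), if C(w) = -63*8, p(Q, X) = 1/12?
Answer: -3071/6 ≈ -511.83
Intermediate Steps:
p(Q, X) = 1/12
g(u, m) = -18 + m*u
C(w) = -504
p(-5, -19)*g(4, -19) + C(189) = (-18 - 19*4)/12 - 504 = (-18 - 76)/12 - 504 = (1/12)*(-94) - 504 = -47/6 - 504 = -3071/6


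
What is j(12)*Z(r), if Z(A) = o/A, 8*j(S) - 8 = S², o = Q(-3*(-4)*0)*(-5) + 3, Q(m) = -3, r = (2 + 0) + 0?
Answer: 171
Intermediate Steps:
r = 2 (r = 2 + 0 = 2)
o = 18 (o = -3*(-5) + 3 = 15 + 3 = 18)
j(S) = 1 + S²/8
Z(A) = 18/A
j(12)*Z(r) = (1 + (⅛)*12²)*(18/2) = (1 + (⅛)*144)*(18*(½)) = (1 + 18)*9 = 19*9 = 171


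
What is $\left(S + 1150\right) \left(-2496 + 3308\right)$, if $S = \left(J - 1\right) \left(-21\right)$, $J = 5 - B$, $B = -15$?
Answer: $609812$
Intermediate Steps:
$J = 20$ ($J = 5 - -15 = 5 + 15 = 20$)
$S = -399$ ($S = \left(20 - 1\right) \left(-21\right) = 19 \left(-21\right) = -399$)
$\left(S + 1150\right) \left(-2496 + 3308\right) = \left(-399 + 1150\right) \left(-2496 + 3308\right) = 751 \cdot 812 = 609812$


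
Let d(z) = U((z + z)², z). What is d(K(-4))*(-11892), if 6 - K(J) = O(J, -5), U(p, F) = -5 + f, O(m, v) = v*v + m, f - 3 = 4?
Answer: -23784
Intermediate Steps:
f = 7 (f = 3 + 4 = 7)
O(m, v) = m + v² (O(m, v) = v² + m = m + v²)
U(p, F) = 2 (U(p, F) = -5 + 7 = 2)
K(J) = -19 - J (K(J) = 6 - (J + (-5)²) = 6 - (J + 25) = 6 - (25 + J) = 6 + (-25 - J) = -19 - J)
d(z) = 2
d(K(-4))*(-11892) = 2*(-11892) = -23784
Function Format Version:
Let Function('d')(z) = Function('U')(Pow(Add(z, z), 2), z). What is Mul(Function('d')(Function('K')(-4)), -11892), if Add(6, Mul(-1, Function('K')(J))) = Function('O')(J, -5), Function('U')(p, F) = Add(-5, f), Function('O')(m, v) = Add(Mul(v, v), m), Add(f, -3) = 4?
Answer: -23784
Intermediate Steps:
f = 7 (f = Add(3, 4) = 7)
Function('O')(m, v) = Add(m, Pow(v, 2)) (Function('O')(m, v) = Add(Pow(v, 2), m) = Add(m, Pow(v, 2)))
Function('U')(p, F) = 2 (Function('U')(p, F) = Add(-5, 7) = 2)
Function('K')(J) = Add(-19, Mul(-1, J)) (Function('K')(J) = Add(6, Mul(-1, Add(J, Pow(-5, 2)))) = Add(6, Mul(-1, Add(J, 25))) = Add(6, Mul(-1, Add(25, J))) = Add(6, Add(-25, Mul(-1, J))) = Add(-19, Mul(-1, J)))
Function('d')(z) = 2
Mul(Function('d')(Function('K')(-4)), -11892) = Mul(2, -11892) = -23784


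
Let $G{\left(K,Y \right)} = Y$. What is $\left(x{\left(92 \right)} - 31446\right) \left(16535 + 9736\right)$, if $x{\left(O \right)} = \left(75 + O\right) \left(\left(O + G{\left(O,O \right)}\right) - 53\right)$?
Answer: $-251387199$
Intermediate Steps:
$x{\left(O \right)} = \left(-53 + 2 O\right) \left(75 + O\right)$ ($x{\left(O \right)} = \left(75 + O\right) \left(\left(O + O\right) - 53\right) = \left(75 + O\right) \left(2 O - 53\right) = \left(75 + O\right) \left(-53 + 2 O\right) = \left(-53 + 2 O\right) \left(75 + O\right)$)
$\left(x{\left(92 \right)} - 31446\right) \left(16535 + 9736\right) = \left(\left(-3975 + 2 \cdot 92^{2} + 97 \cdot 92\right) - 31446\right) \left(16535 + 9736\right) = \left(\left(-3975 + 2 \cdot 8464 + 8924\right) - 31446\right) 26271 = \left(\left(-3975 + 16928 + 8924\right) - 31446\right) 26271 = \left(21877 - 31446\right) 26271 = \left(-9569\right) 26271 = -251387199$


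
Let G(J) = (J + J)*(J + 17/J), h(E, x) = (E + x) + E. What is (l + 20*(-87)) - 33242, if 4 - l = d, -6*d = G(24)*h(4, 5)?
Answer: -97225/3 ≈ -32408.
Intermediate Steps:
h(E, x) = x + 2*E
G(J) = 2*J*(J + 17/J) (G(J) = (2*J)*(J + 17/J) = 2*J*(J + 17/J))
d = -7709/3 (d = -(34 + 2*24²)*(5 + 2*4)/6 = -(34 + 2*576)*(5 + 8)/6 = -(34 + 1152)*13/6 = -593*13/3 = -⅙*15418 = -7709/3 ≈ -2569.7)
l = 7721/3 (l = 4 - 1*(-7709/3) = 4 + 7709/3 = 7721/3 ≈ 2573.7)
(l + 20*(-87)) - 33242 = (7721/3 + 20*(-87)) - 33242 = (7721/3 - 1740) - 33242 = 2501/3 - 33242 = -97225/3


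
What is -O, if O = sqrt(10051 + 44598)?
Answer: -sqrt(54649) ≈ -233.77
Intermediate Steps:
O = sqrt(54649) ≈ 233.77
-O = -sqrt(54649)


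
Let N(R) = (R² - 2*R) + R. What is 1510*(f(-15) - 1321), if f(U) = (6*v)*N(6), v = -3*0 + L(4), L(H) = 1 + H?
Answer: -635710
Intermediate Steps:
N(R) = R² - R
v = 5 (v = -3*0 + (1 + 4) = 0 + 5 = 5)
f(U) = 900 (f(U) = (6*5)*(6*(-1 + 6)) = 30*(6*5) = 30*30 = 900)
1510*(f(-15) - 1321) = 1510*(900 - 1321) = 1510*(-421) = -635710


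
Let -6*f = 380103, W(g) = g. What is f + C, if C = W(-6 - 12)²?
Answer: -126053/2 ≈ -63027.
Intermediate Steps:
f = -126701/2 (f = -⅙*380103 = -126701/2 ≈ -63351.)
C = 324 (C = (-6 - 12)² = (-18)² = 324)
f + C = -126701/2 + 324 = -126053/2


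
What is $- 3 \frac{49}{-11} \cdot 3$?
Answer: $\frac{441}{11} \approx 40.091$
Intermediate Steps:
$- 3 \frac{49}{-11} \cdot 3 = - 3 \cdot 49 \left(- \frac{1}{11}\right) 3 = \left(-3\right) \left(- \frac{49}{11}\right) 3 = \frac{147}{11} \cdot 3 = \frac{441}{11}$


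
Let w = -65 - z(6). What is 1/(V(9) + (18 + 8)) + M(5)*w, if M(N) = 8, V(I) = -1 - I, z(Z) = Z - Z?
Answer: -8319/16 ≈ -519.94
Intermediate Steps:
z(Z) = 0
w = -65 (w = -65 - 1*0 = -65 + 0 = -65)
1/(V(9) + (18 + 8)) + M(5)*w = 1/((-1 - 1*9) + (18 + 8)) + 8*(-65) = 1/((-1 - 9) + 26) - 520 = 1/(-10 + 26) - 520 = 1/16 - 520 = -8319/16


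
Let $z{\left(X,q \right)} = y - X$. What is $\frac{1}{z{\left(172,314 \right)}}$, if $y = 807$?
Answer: $\frac{1}{635} \approx 0.0015748$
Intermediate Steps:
$z{\left(X,q \right)} = 807 - X$
$\frac{1}{z{\left(172,314 \right)}} = \frac{1}{807 - 172} = \frac{1}{635}$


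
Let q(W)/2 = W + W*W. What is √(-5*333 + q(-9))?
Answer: 39*I ≈ 39.0*I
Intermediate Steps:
q(W) = 2*W + 2*W² (q(W) = 2*(W + W*W) = 2*(W + W²) = 2*W + 2*W²)
√(-5*333 + q(-9)) = √(-5*333 + 2*(-9)*(1 - 9)) = √(-1665 + 2*(-9)*(-8)) = √(-1665 + 144) = √(-1521) = 39*I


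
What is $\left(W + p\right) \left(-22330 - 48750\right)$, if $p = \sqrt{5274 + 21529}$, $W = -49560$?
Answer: $3522724800 - 497560 \sqrt{547} \approx 3.5111 \cdot 10^{9}$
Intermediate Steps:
$p = 7 \sqrt{547}$ ($p = \sqrt{26803} = 7 \sqrt{547} \approx 163.72$)
$\left(W + p\right) \left(-22330 - 48750\right) = \left(-49560 + 7 \sqrt{547}\right) \left(-22330 - 48750\right) = \left(-49560 + 7 \sqrt{547}\right) \left(-71080\right) = 3522724800 - 497560 \sqrt{547}$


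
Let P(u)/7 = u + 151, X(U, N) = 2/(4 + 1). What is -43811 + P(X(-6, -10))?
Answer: -213756/5 ≈ -42751.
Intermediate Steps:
X(U, N) = ⅖ (X(U, N) = 2/5 = 2*(⅕) = ⅖)
P(u) = 1057 + 7*u (P(u) = 7*(u + 151) = 7*(151 + u) = 1057 + 7*u)
-43811 + P(X(-6, -10)) = -43811 + (1057 + 7*(⅖)) = -43811 + (1057 + 14/5) = -43811 + 5299/5 = -213756/5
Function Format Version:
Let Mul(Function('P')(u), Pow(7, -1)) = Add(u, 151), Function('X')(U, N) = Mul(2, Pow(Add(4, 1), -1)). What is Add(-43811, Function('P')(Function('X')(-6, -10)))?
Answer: Rational(-213756, 5) ≈ -42751.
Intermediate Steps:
Function('X')(U, N) = Rational(2, 5) (Function('X')(U, N) = Mul(2, Pow(5, -1)) = Mul(2, Rational(1, 5)) = Rational(2, 5))
Function('P')(u) = Add(1057, Mul(7, u)) (Function('P')(u) = Mul(7, Add(u, 151)) = Mul(7, Add(151, u)) = Add(1057, Mul(7, u)))
Add(-43811, Function('P')(Function('X')(-6, -10))) = Add(-43811, Add(1057, Mul(7, Rational(2, 5)))) = Add(-43811, Add(1057, Rational(14, 5))) = Add(-43811, Rational(5299, 5)) = Rational(-213756, 5)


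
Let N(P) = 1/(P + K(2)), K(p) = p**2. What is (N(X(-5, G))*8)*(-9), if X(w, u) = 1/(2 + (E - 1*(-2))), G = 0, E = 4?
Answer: -192/11 ≈ -17.455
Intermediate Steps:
X(w, u) = 1/8 (X(w, u) = 1/(2 + (4 - 1*(-2))) = 1/(2 + (4 + 2)) = 1/(2 + 6) = 1/8)
N(P) = 1/(4 + P) (N(P) = 1/(P + 2**2) = 1/(P + 4) = 1/(4 + P))
(N(X(-5, G))*8)*(-9) = (8/(4 + 1/8))*(-9) = (8/(33/8))*(-9) = ((8/33)*8)*(-9) = (64/33)*(-9) = -192/11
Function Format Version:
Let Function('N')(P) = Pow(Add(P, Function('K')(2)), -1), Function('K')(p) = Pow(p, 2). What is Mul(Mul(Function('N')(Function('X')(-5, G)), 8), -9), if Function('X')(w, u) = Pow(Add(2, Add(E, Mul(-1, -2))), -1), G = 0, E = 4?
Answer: Rational(-192, 11) ≈ -17.455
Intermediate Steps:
Function('X')(w, u) = Rational(1, 8) (Function('X')(w, u) = Pow(Add(2, Add(4, Mul(-1, -2))), -1) = Pow(Add(2, Add(4, 2)), -1) = Pow(Add(2, 6), -1) = Pow(8, -1) = Rational(1, 8))
Function('N')(P) = Pow(Add(4, P), -1) (Function('N')(P) = Pow(Add(P, Pow(2, 2)), -1) = Pow(Add(P, 4), -1) = Pow(Add(4, P), -1))
Mul(Mul(Function('N')(Function('X')(-5, G)), 8), -9) = Mul(Mul(Pow(Add(4, Rational(1, 8)), -1), 8), -9) = Mul(Mul(Pow(Rational(33, 8), -1), 8), -9) = Mul(Mul(Rational(8, 33), 8), -9) = Mul(Rational(64, 33), -9) = Rational(-192, 11)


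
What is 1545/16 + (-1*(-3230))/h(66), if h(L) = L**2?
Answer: 1695425/17424 ≈ 97.304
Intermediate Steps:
1545/16 + (-1*(-3230))/h(66) = 1545/16 + (-1*(-3230))/(66**2) = 1545*(1/16) + 3230/4356 = 1545/16 + 3230*(1/4356) = 1545/16 + 1615/2178 = 1695425/17424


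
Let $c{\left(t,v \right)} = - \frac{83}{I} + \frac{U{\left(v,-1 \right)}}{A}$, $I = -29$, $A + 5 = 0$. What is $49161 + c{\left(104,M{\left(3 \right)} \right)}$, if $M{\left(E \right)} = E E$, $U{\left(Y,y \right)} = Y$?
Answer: $\frac{7128499}{145} \approx 49162.0$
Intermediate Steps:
$A = -5$ ($A = -5 + 0 = -5$)
$M{\left(E \right)} = E^{2}$
$c{\left(t,v \right)} = \frac{83}{29} - \frac{v}{5}$ ($c{\left(t,v \right)} = - \frac{83}{-29} + \frac{v}{-5} = \left(-83\right) \left(- \frac{1}{29}\right) + v \left(- \frac{1}{5}\right) = \frac{83}{29} - \frac{v}{5}$)
$49161 + c{\left(104,M{\left(3 \right)} \right)} = 49161 + \left(\frac{83}{29} - \frac{3^{2}}{5}\right) = 49161 + \left(\frac{83}{29} - \frac{9}{5}\right) = 49161 + \frac{154}{145} = \frac{7128499}{145}$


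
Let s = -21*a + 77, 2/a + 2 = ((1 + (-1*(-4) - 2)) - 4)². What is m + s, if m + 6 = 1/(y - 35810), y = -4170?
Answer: 4517739/39980 ≈ 113.00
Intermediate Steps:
a = -2 (a = 2/(-2 + ((1 + (-1*(-4) - 2)) - 4)²) = 2/(-2 + ((1 + (4 - 2)) - 4)²) = 2/(-2 + ((1 + 2) - 4)²) = 2/(-2 + (3 - 4)²) = 2/(-2 + (-1)²) = 2/(-2 + 1) = 2/(-1) = 2*(-1) = -2)
s = 119 (s = -21*(-2) + 77 = 42 + 77 = 119)
m = -239881/39980 (m = -6 + 1/(-4170 - 35810) = -6 + 1/(-39980) = -6 - 1/39980 = -239881/39980 ≈ -6.0000)
m + s = -239881/39980 + 119 = 4517739/39980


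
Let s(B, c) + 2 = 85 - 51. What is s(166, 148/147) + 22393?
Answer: 22425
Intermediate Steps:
s(B, c) = 32 (s(B, c) = -2 + (85 - 51) = -2 + 34 = 32)
s(166, 148/147) + 22393 = 32 + 22393 = 22425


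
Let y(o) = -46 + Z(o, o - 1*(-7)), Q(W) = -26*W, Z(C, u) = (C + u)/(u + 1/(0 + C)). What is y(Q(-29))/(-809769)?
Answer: 1683484/30976093557 ≈ 5.4348e-5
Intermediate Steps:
Z(C, u) = (C + u)/(u + 1/C)
y(o) = -46 + o*(7 + 2*o)/(1 + o*(7 + o)) (y(o) = -46 + o*(o + (o - 1*(-7)))/(1 + o*(o - 1*(-7))) = -46 + o*(o + (o + 7))/(1 + o*(o + 7)) = -46 + o*(o + (7 + o))/(1 + o*(7 + o)) = -46 + o*(7 + 2*o)/(1 + o*(7 + o)))
y(Q(-29))/(-809769) = ((-46 - (-8190)*(-29) - 44*(-26*(-29))**2)/(1 + (-26*(-29))**2 + 7*(-26*(-29))))/(-809769) = ((-46 - 315*754 - 44*754**2)/(1 + 754**2 + 7*754))*(-1/809769) = ((-46 - 237510 - 44*568516)/(1 + 568516 + 5278))*(-1/809769) = ((-46 - 237510 - 25014704)/573795)*(-1/809769) = ((1/573795)*(-25252260))*(-1/809769) = -1683484/38253*(-1/809769) = 1683484/30976093557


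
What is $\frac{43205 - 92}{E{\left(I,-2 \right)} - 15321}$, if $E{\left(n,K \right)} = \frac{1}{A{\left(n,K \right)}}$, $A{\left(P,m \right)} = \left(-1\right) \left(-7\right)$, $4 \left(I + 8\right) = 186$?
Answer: $- \frac{301791}{107246} \approx -2.814$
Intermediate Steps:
$I = \frac{77}{2}$ ($I = -8 + \frac{1}{4} \cdot 186 = -8 + \frac{93}{2} = \frac{77}{2} \approx 38.5$)
$A{\left(P,m \right)} = 7$
$E{\left(n,K \right)} = \frac{1}{7}$
$\frac{43205 - 92}{E{\left(I,-2 \right)} - 15321} = \frac{43205 - 92}{\frac{1}{7} - 15321} = \frac{43113}{- \frac{107246}{7}} = 43113 \left(- \frac{7}{107246}\right) = - \frac{301791}{107246}$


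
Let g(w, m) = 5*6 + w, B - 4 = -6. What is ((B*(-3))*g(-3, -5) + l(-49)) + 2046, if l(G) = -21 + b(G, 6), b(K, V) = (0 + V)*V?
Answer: 2223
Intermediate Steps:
b(K, V) = V² (b(K, V) = V*V = V²)
B = -2 (B = 4 - 6 = -2)
g(w, m) = 30 + w
l(G) = 15 (l(G) = -21 + 6² = -21 + 36 = 15)
((B*(-3))*g(-3, -5) + l(-49)) + 2046 = ((-2*(-3))*(30 - 3) + 15) + 2046 = (6*27 + 15) + 2046 = (162 + 15) + 2046 = 177 + 2046 = 2223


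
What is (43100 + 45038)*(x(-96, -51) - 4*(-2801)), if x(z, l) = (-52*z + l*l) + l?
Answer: 1652234948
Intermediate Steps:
x(z, l) = l + l**2 - 52*z (x(z, l) = (-52*z + l**2) + l = (l**2 - 52*z) + l = l + l**2 - 52*z)
(43100 + 45038)*(x(-96, -51) - 4*(-2801)) = (43100 + 45038)*((-51 + (-51)**2 - 52*(-96)) - 4*(-2801)) = 88138*((-51 + 2601 + 4992) + 11204) = 88138*(7542 + 11204) = 88138*18746 = 1652234948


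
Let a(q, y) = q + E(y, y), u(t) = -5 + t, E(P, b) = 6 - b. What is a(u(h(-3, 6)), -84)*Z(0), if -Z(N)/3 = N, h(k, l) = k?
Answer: 0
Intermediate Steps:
Z(N) = -3*N
a(q, y) = 6 + q - y (a(q, y) = q + (6 - y) = 6 + q - y)
a(u(h(-3, 6)), -84)*Z(0) = (6 + (-5 - 3) - 1*(-84))*(-3*0) = (6 - 8 + 84)*0 = 82*0 = 0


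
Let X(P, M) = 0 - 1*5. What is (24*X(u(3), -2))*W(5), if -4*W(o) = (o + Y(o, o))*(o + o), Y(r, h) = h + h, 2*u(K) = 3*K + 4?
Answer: 4500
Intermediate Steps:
u(K) = 2 + 3*K/2 (u(K) = (3*K + 4)/2 = (4 + 3*K)/2 = 2 + 3*K/2)
Y(r, h) = 2*h
X(P, M) = -5 (X(P, M) = 0 - 5 = -5)
W(o) = -3*o²/2 (W(o) = -(o + 2*o)*(o + o)/4 = -3*o*2*o/4 = -3*o²/2)
(24*X(u(3), -2))*W(5) = (24*(-5))*(-3/2*5²) = -(-180)*25 = -120*(-75/2) = 4500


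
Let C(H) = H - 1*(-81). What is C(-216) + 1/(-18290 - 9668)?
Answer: -3774331/27958 ≈ -135.00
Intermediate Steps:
C(H) = 81 + H (C(H) = H + 81 = 81 + H)
C(-216) + 1/(-18290 - 9668) = (81 - 216) + 1/(-18290 - 9668) = -135 + 1/(-27958) = -135 - 1/27958 = -3774331/27958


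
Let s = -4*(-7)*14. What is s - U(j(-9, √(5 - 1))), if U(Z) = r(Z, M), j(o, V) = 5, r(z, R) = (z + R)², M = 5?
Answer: 292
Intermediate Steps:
r(z, R) = (R + z)²
s = 392 (s = 28*14 = 392)
U(Z) = (5 + Z)²
s - U(j(-9, √(5 - 1))) = 392 - (5 + 5)² = 392 - 1*10² = 392 - 1*100 = 392 - 100 = 292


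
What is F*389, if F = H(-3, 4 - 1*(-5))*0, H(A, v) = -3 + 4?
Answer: 0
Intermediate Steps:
H(A, v) = 1
F = 0 (F = 1*0 = 0)
F*389 = 0*389 = 0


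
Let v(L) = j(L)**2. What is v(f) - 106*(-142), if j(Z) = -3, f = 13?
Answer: 15061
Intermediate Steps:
v(L) = 9 (v(L) = (-3)**2 = 9)
v(f) - 106*(-142) = 9 - 106*(-142) = 9 + 15052 = 15061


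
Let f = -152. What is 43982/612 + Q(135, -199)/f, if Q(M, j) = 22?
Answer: 833975/11628 ≈ 71.721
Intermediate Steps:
43982/612 + Q(135, -199)/f = 43982/612 + 22/(-152) = 43982*(1/612) + 22*(-1/152) = 21991/306 - 11/76 = 833975/11628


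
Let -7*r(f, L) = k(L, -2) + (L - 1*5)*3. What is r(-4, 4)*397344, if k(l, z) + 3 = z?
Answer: 3178752/7 ≈ 4.5411e+5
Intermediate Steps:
k(l, z) = -3 + z
r(f, L) = 20/7 - 3*L/7 (r(f, L) = -((-3 - 2) + (L - 1*5)*3)/7 = -(-5 + (L - 5)*3)/7 = -(-5 + (-5 + L)*3)/7 = -(-5 + (-15 + 3*L))/7 = -(-20 + 3*L)/7 = 20/7 - 3*L/7)
r(-4, 4)*397344 = (20/7 - 3/7*4)*397344 = (20/7 - 12/7)*397344 = (8/7)*397344 = 3178752/7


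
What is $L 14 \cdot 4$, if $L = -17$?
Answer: $-952$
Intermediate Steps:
$L 14 \cdot 4 = \left(-17\right) 14 \cdot 4 = \left(-238\right) 4 = -952$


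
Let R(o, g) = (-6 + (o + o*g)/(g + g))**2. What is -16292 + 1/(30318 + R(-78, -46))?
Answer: -1112382713792/68277849 ≈ -16292.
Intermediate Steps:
R(o, g) = (-6 + (o + g*o)/(2*g))**2 (R(o, g) = (-6 + (o + g*o)/((2*g)))**2 = (-6 + (o + g*o)*(1/(2*g)))**2 = (-6 + (o + g*o)/(2*g))**2)
-16292 + 1/(30318 + R(-78, -46)) = -16292 + 1/(30318 + (1/4)*(-78 - 12*(-46) - 46*(-78))**2/(-46)**2) = -16292 + 1/(30318 + (1/4)*(1/2116)*(-78 + 552 + 3588)**2) = -16292 + 1/(30318 + (1/4)*(1/2116)*4062**2) = -16292 + 1/(30318 + (1/4)*(1/2116)*16499844) = -16292 + 1/(30318 + 4124961/2116) = -16292 + 1/(68277849/2116) = -16292 + 2116/68277849 = -1112382713792/68277849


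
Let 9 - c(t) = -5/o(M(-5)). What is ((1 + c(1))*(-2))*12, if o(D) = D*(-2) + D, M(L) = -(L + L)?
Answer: -228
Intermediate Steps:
M(L) = -2*L
o(D) = -D (o(D) = -2*D + D = -D)
c(t) = 17/2 (c(t) = 9 - (-5)/((-(-2)*(-5))) = 9 - (-5)/((-1*10)) = 9 - (-5)/(-10) = 9 - (-5)*(-1)/10 = 9 - 1*½ = 9 - ½ = 17/2)
((1 + c(1))*(-2))*12 = ((1 + 17/2)*(-2))*12 = ((19/2)*(-2))*12 = -19*12 = -228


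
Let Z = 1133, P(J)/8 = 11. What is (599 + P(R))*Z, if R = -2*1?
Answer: 778371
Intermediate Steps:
R = -2
P(J) = 88 (P(J) = 8*11 = 88)
(599 + P(R))*Z = (599 + 88)*1133 = 687*1133 = 778371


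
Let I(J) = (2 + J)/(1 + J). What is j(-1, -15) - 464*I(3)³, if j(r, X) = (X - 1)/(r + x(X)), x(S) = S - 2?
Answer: -32593/36 ≈ -905.36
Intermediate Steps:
x(S) = -2 + S
j(r, X) = (-1 + X)/(-2 + X + r) (j(r, X) = (X - 1)/(r + (-2 + X)) = (-1 + X)/(-2 + X + r))
I(J) = (2 + J)/(1 + J)
j(-1, -15) - 464*I(3)³ = (-1 - 15)/(-2 - 15 - 1) - 464*(2 + 3)³/(1 + 3)³ = -16/(-18) - 464*(5/4)³ = -1/18*(-16) - 464*((¼)*5)³ = 8/9 - 464*(5/4)³ = 8/9 - 464*125/64 = 8/9 - 3625/4 = -32593/36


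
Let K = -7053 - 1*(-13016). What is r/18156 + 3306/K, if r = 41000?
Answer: 855356/304113 ≈ 2.8126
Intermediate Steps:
K = 5963 (K = -7053 + 13016 = 5963)
r/18156 + 3306/K = 41000/18156 + 3306/5963 = 41000*(1/18156) + 3306*(1/5963) = 10250/4539 + 3306/5963 = 855356/304113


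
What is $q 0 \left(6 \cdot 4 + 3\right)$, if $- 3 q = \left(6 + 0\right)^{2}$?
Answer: $0$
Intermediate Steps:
$q = -12$ ($q = - \frac{\left(6 + 0\right)^{2}}{3} = - \frac{6^{2}}{3} = \left(- \frac{1}{3}\right) 36 = -12$)
$q 0 \left(6 \cdot 4 + 3\right) = \left(-12\right) 0 \left(6 \cdot 4 + 3\right) = 0 \left(24 + 3\right) = 0 \cdot 27 = 0$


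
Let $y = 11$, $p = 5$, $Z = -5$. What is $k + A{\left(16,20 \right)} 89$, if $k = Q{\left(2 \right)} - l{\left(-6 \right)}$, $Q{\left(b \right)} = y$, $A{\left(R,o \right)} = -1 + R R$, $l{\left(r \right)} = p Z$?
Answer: $22731$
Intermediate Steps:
$l{\left(r \right)} = -25$ ($l{\left(r \right)} = 5 \left(-5\right) = -25$)
$A{\left(R,o \right)} = -1 + R^{2}$
$Q{\left(b \right)} = 11$
$k = 36$ ($k = 11 - -25 = 11 + 25 = 36$)
$k + A{\left(16,20 \right)} 89 = 36 + \left(-1 + 16^{2}\right) 89 = 36 + \left(-1 + 256\right) 89 = 36 + 255 \cdot 89 = 36 + 22695 = 22731$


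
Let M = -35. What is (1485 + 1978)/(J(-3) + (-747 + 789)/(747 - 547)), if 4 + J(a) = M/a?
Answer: 1038900/2363 ≈ 439.65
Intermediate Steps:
J(a) = -4 - 35/a
(1485 + 1978)/(J(-3) + (-747 + 789)/(747 - 547)) = (1485 + 1978)/((-4 - 35/(-3)) + (-747 + 789)/(747 - 547)) = 3463/((-4 - 35*(-⅓)) + 42/200) = 3463/((-4 + 35/3) + 42*(1/200)) = 3463/(23/3 + 21/100) = 3463/(2363/300) = 3463*(300/2363) = 1038900/2363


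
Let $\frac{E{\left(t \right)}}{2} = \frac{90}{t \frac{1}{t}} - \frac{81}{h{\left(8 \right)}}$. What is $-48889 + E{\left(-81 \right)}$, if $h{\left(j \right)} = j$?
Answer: $- \frac{194917}{4} \approx -48729.0$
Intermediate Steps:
$E{\left(t \right)} = \frac{639}{4}$ ($E{\left(t \right)} = 2 \left(\frac{90}{t \frac{1}{t}} - \frac{81}{8}\right) = 2 \left(\frac{90}{1} - \frac{81}{8}\right) = 2 \left(90 \cdot 1 - \frac{81}{8}\right) = 2 \left(90 - \frac{81}{8}\right) = 2 \cdot \frac{639}{8} = \frac{639}{4}$)
$-48889 + E{\left(-81 \right)} = -48889 + \frac{639}{4} = - \frac{194917}{4}$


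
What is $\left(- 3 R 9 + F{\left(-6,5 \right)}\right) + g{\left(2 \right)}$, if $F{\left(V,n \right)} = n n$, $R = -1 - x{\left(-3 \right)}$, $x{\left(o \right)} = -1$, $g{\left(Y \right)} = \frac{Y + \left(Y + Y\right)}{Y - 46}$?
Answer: $\frac{547}{22} \approx 24.864$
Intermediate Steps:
$g{\left(Y \right)} = \frac{3 Y}{-46 + Y}$ ($g{\left(Y \right)} = \frac{Y + 2 Y}{-46 + Y} = \frac{3 Y}{-46 + Y}$)
$R = 0$ ($R = -1 - -1 = -1 + 1 = 0$)
$F{\left(V,n \right)} = n^{2}$
$\left(- 3 R 9 + F{\left(-6,5 \right)}\right) + g{\left(2 \right)} = \left(\left(-3\right) 0 \cdot 9 + 5^{2}\right) + 3 \cdot 2 \frac{1}{-46 + 2} = \left(0 \cdot 9 + 25\right) + 3 \cdot 2 \frac{1}{-44} = \left(0 + 25\right) + 3 \cdot 2 \left(- \frac{1}{44}\right) = 25 - \frac{3}{22} = \frac{547}{22}$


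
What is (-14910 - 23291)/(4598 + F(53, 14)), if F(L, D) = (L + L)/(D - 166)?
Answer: -2903276/349395 ≈ -8.3094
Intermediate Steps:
F(L, D) = 2*L/(-166 + D) (F(L, D) = (2*L)/(-166 + D) = 2*L/(-166 + D))
(-14910 - 23291)/(4598 + F(53, 14)) = (-14910 - 23291)/(4598 + 2*53/(-166 + 14)) = -38201/(4598 + 2*53/(-152)) = -38201/(4598 + 2*53*(-1/152)) = -38201/(4598 - 53/76) = -38201/349395/76 = -38201*76/349395 = -2903276/349395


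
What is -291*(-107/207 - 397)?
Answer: 7981742/69 ≈ 1.1568e+5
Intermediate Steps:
-291*(-107/207 - 397) = -291*(-82286/207) = 7981742/69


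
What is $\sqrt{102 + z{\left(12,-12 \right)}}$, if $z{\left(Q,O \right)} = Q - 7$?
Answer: $\sqrt{107} \approx 10.344$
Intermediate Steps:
$z{\left(Q,O \right)} = -7 + Q$
$\sqrt{102 + z{\left(12,-12 \right)}} = \sqrt{102 + \left(-7 + 12\right)} = \sqrt{102 + 5} = \sqrt{107}$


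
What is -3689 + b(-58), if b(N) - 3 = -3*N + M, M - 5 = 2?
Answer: -3505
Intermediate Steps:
M = 7 (M = 5 + 2 = 7)
b(N) = 10 - 3*N (b(N) = 3 + (-3*N + 7) = 3 + (7 - 3*N) = 10 - 3*N)
-3689 + b(-58) = -3689 + (10 - 3*(-58)) = -3689 + (10 + 174) = -3689 + 184 = -3505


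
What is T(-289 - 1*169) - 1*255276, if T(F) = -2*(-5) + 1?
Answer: -255265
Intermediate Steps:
T(F) = 11 (T(F) = 10 + 1 = 11)
T(-289 - 1*169) - 1*255276 = 11 - 1*255276 = 11 - 255276 = -255265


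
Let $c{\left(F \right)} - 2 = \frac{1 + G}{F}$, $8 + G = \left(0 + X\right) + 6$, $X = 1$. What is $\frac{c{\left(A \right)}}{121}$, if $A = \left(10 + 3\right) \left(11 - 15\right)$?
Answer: $\frac{2}{121} \approx 0.016529$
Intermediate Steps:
$G = -1$ ($G = -8 + \left(\left(0 + 1\right) + 6\right) = -8 + \left(1 + 6\right) = -8 + 7 = -1$)
$A = -52$ ($A = 13 \left(-4\right) = -52$)
$c{\left(F \right)} = 2$ ($c{\left(F \right)} = 2 + \frac{1 - 1}{F} = 2 + \frac{0}{F} = 2 + 0 = 2$)
$\frac{c{\left(A \right)}}{121} = \frac{2}{121}$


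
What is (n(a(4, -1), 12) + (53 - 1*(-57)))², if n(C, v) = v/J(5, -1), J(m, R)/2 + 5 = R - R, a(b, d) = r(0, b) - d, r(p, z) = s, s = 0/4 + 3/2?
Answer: 295936/25 ≈ 11837.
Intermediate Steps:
s = 3/2 (s = 0*(¼) + 3*(½) = 0 + 3/2 = 3/2 ≈ 1.5000)
r(p, z) = 3/2
a(b, d) = 3/2 - d
J(m, R) = -10 (J(m, R) = -10 + 2*(R - R) = -10 + 2*0 = -10 + 0 = -10)
n(C, v) = -v/10 (n(C, v) = v/(-10) = v*(-⅒) = -v/10)
(n(a(4, -1), 12) + (53 - 1*(-57)))² = (-⅒*12 + (53 - 1*(-57)))² = (-6/5 + (53 + 57))² = (-6/5 + 110)² = (544/5)² = 295936/25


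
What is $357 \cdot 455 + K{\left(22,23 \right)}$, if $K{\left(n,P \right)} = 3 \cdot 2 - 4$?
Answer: $162437$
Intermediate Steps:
$K{\left(n,P \right)} = 2$ ($K{\left(n,P \right)} = 6 - 4 = 2$)
$357 \cdot 455 + K{\left(22,23 \right)} = 357 \cdot 455 + 2 = 162435 + 2 = 162437$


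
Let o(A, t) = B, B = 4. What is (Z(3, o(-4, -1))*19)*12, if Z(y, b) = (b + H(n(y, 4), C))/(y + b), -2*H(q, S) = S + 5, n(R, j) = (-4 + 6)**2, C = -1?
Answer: 456/7 ≈ 65.143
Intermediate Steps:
n(R, j) = 4 (n(R, j) = 2**2 = 4)
H(q, S) = -5/2 - S/2 (H(q, S) = -(S + 5)/2 = -(5 + S)/2 = -5/2 - S/2)
o(A, t) = 4
Z(y, b) = (-2 + b)/(b + y) (Z(y, b) = (b + (-5/2 - 1/2*(-1)))/(y + b) = (b + (-5/2 + 1/2))/(b + y) = (b - 2)/(b + y) = (-2 + b)/(b + y))
(Z(3, o(-4, -1))*19)*12 = (((-2 + 4)/(4 + 3))*19)*12 = ((2/7)*19)*12 = (38/7)*12 = 456/7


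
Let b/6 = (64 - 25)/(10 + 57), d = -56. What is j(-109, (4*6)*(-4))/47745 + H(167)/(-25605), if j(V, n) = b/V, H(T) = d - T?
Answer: 1727778563/198399907215 ≈ 0.0087086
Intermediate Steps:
b = 234/67 (b = 6*((64 - 25)/(10 + 57)) = 6*(39/67) = 234/67 ≈ 3.4925)
H(T) = -56 - T
j(V, n) = 234/(67*V)
j(-109, (4*6)*(-4))/47745 + H(167)/(-25605) = ((234/67)/(-109))/47745 + (-56 - 1*167)/(-25605) = ((234/67)*(-1/109))*(1/47745) + (-56 - 167)*(-1/25605) = -234/7303*1/47745 - 223*(-1/25605) = -26/38742415 + 223/25605 = 1727778563/198399907215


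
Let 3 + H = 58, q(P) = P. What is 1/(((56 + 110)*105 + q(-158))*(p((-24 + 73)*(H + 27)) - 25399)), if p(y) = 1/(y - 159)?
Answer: -227/99582975840 ≈ -2.2795e-9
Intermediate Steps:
H = 55 (H = -3 + 58 = 55)
p(y) = 1/(-159 + y)
1/(((56 + 110)*105 + q(-158))*(p((-24 + 73)*(H + 27)) - 25399)) = 1/(((56 + 110)*105 - 158)*(1/(-159 + (-24 + 73)*(55 + 27)) - 25399)) = 1/((166*105 - 158)*(1/(-159 + 49*82) - 25399)) = 1/((17430 - 158)*(1/(-159 + 4018) - 25399)) = 1/(17272*(1/3859 - 25399)) = 1/(17272*(-98014740/3859)) = 1/(-99582975840/227) = -227/99582975840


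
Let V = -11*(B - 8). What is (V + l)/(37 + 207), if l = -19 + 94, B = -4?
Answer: 207/244 ≈ 0.84836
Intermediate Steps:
V = 132 (V = -11*(-4 - 8) = -11*(-12) = 132)
l = 75
(V + l)/(37 + 207) = (132 + 75)/(37 + 207) = 207/244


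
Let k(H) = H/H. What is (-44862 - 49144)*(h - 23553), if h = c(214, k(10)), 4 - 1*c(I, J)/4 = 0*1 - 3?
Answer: 2211491150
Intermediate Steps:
k(H) = 1
c(I, J) = 28 (c(I, J) = 16 - 4*(0*1 - 3) = 16 - 4*(0 - 3) = 16 - 4*(-3) = 16 + 12 = 28)
h = 28
(-44862 - 49144)*(h - 23553) = (-44862 - 49144)*(28 - 23553) = -94006*(-23525) = 2211491150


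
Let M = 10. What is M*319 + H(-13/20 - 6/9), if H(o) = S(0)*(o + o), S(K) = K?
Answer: 3190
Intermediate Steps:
H(o) = 0 (H(o) = 0*(o + o) = 0*(2*o) = 0)
M*319 + H(-13/20 - 6/9) = 10*319 + 0 = 3190 + 0 = 3190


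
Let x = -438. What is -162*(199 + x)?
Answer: 38718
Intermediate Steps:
-162*(199 + x) = -162*(199 - 438) = -162*(-239) = 38718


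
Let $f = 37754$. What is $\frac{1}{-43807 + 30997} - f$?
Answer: $- \frac{483628741}{12810} \approx -37754.0$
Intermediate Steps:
$\frac{1}{-43807 + 30997} - f = \frac{1}{-43807 + 30997} - 37754 = \frac{1}{-12810} - 37754 = - \frac{1}{12810} - 37754 = - \frac{483628741}{12810}$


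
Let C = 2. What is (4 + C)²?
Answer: 36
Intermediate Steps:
(4 + C)² = (4 + 2)² = 6² = 36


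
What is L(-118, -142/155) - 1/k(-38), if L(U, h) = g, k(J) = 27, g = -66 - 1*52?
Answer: -3187/27 ≈ -118.04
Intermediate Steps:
g = -118 (g = -66 - 52 = -118)
L(U, h) = -118
L(-118, -142/155) - 1/k(-38) = -118 - 1/27 = -3187/27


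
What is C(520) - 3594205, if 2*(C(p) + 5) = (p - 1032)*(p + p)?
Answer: -3860450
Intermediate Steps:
C(p) = -5 + p*(-1032 + p) (C(p) = -5 + ((p - 1032)*(p + p))/2 = -5 + ((-1032 + p)*(2*p))/2 = -5 + (2*p*(-1032 + p))/2 = -5 + p*(-1032 + p))
C(520) - 3594205 = (-5 + 520² - 1032*520) - 3594205 = (-5 + 270400 - 536640) - 3594205 = -266245 - 3594205 = -3860450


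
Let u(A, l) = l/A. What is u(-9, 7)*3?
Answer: -7/3 ≈ -2.3333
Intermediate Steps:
u(-9, 7)*3 = (7/(-9))*3 = (7*(-⅑))*3 = -7/9*3 = -7/3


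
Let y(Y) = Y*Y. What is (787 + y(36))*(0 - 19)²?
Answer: 751963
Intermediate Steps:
y(Y) = Y²
(787 + y(36))*(0 - 19)² = (787 + 36²)*(0 - 19)² = (787 + 1296)*(-19)² = 2083*361 = 751963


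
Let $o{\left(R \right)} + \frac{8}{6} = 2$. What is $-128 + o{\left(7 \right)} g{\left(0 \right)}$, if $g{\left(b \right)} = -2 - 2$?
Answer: $- \frac{392}{3} \approx -130.67$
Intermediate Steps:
$g{\left(b \right)} = -4$
$o{\left(R \right)} = \frac{2}{3}$ ($o{\left(R \right)} = - \frac{4}{3} + 2 = \frac{2}{3}$)
$-128 + o{\left(7 \right)} g{\left(0 \right)} = -128 + \frac{2}{3} \left(-4\right) = -128 - \frac{8}{3} = - \frac{392}{3}$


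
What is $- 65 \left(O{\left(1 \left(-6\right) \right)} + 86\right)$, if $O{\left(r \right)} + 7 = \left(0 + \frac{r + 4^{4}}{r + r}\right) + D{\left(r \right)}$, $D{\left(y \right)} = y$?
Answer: $- \frac{20345}{6} \approx -3390.8$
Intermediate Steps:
$O{\left(r \right)} = -7 + r + \frac{256 + r}{2 r}$ ($O{\left(r \right)} = -7 + \left(\left(0 + \frac{r + 4^{4}}{r + r}\right) + r\right) = -7 + \left(\left(0 + \frac{r + 256}{2 r}\right) + r\right) = -7 + \left(\left(0 + \left(256 + r\right) \frac{1}{2 r}\right) + r\right) = -7 + \left(\left(0 + \frac{256 + r}{2 r}\right) + r\right) = -7 + \left(\frac{256 + r}{2 r} + r\right) = -7 + \left(r + \frac{256 + r}{2 r}\right) = -7 + r + \frac{256 + r}{2 r}$)
$- 65 \left(O{\left(1 \left(-6\right) \right)} + 86\right) = - 65 \left(\left(- \frac{13}{2} + 1 \left(-6\right) + \frac{128}{1 \left(-6\right)}\right) + 86\right) = - 65 \left(\left(- \frac{13}{2} - 6 + \frac{128}{-6}\right) + 86\right) = - 65 \left(\left(- \frac{13}{2} - 6 + 128 \left(- \frac{1}{6}\right)\right) + 86\right) = - 65 \left(\left(- \frac{13}{2} - 6 - \frac{64}{3}\right) + 86\right) = - 65 \left(- \frac{203}{6} + 86\right) = \left(-65\right) \frac{313}{6} = - \frac{20345}{6}$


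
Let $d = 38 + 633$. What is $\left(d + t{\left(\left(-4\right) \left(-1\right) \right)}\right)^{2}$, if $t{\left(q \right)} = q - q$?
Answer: $450241$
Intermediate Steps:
$t{\left(q \right)} = 0$
$d = 671$
$\left(d + t{\left(\left(-4\right) \left(-1\right) \right)}\right)^{2} = \left(671 + 0\right)^{2} = 671^{2} = 450241$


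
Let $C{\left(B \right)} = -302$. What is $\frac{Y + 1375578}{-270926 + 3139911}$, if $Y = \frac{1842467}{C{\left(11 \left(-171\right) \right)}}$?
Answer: $\frac{413582089}{866433470} \approx 0.47734$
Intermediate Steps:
$Y = - \frac{1842467}{302}$ ($Y = \frac{1842467}{-302} = 1842467 \left(- \frac{1}{302}\right) = - \frac{1842467}{302} \approx -6100.9$)
$\frac{Y + 1375578}{-270926 + 3139911} = \frac{- \frac{1842467}{302} + 1375578}{-270926 + 3139911} = \frac{413582089}{302 \cdot 2868985} = \frac{413582089}{302} \cdot \frac{1}{2868985} = \frac{413582089}{866433470}$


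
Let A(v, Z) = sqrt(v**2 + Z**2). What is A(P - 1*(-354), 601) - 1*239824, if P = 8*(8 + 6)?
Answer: -239824 + sqrt(578357) ≈ -2.3906e+5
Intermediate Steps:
P = 112 (P = 8*14 = 112)
A(v, Z) = sqrt(Z**2 + v**2)
A(P - 1*(-354), 601) - 1*239824 = sqrt(601**2 + (112 - 1*(-354))**2) - 1*239824 = sqrt(361201 + (112 + 354)**2) - 239824 = sqrt(361201 + 466**2) - 239824 = sqrt(361201 + 217156) - 239824 = sqrt(578357) - 239824 = -239824 + sqrt(578357)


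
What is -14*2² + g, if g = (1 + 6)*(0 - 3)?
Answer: -77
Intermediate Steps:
g = -21 (g = 7*(-3) = -21)
-14*2² + g = -14*2² - 21 = -14*4 - 21 = -56 - 21 = -77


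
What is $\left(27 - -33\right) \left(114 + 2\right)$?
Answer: $6960$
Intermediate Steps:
$\left(27 - -33\right) \left(114 + 2\right) = \left(27 + 33\right) 116 = 60 \cdot 116 = 6960$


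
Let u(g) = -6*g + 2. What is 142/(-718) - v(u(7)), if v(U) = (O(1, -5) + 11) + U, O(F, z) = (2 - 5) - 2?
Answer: 12135/359 ≈ 33.802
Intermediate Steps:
u(g) = 2 - 6*g
O(F, z) = -5 (O(F, z) = -3 - 2 = -5)
v(U) = 6 + U (v(U) = (-5 + 11) + U = 6 + U)
142/(-718) - v(u(7)) = 142/(-718) - (6 + (2 - 6*7)) = 142*(-1/718) - (6 + (2 - 42)) = -71/359 - (6 - 40) = -71/359 - 1*(-34) = -71/359 + 34 = 12135/359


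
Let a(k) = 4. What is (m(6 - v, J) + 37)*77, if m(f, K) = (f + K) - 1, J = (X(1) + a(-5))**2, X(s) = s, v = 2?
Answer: 5005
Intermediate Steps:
J = 25 (J = (1 + 4)**2 = 5**2 = 25)
m(f, K) = -1 + K + f (m(f, K) = (K + f) - 1 = -1 + K + f)
(m(6 - v, J) + 37)*77 = ((-1 + 25 + (6 - 1*2)) + 37)*77 = ((-1 + 25 + (6 - 2)) + 37)*77 = ((-1 + 25 + 4) + 37)*77 = (28 + 37)*77 = 65*77 = 5005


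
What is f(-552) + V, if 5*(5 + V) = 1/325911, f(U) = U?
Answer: -907662134/1629555 ≈ -557.00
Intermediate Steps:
V = -8147774/1629555 (V = -5 + (⅕)/325911 = -5 + (⅕)*(1/325911) = -5 + 1/1629555 = -8147774/1629555 ≈ -5.0000)
f(-552) + V = -552 - 8147774/1629555 = -907662134/1629555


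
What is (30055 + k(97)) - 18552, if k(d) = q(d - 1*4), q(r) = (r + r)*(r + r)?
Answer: 46099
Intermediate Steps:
q(r) = 4*r² (q(r) = (2*r)*(2*r) = 4*r²)
k(d) = 4*(-4 + d)² (k(d) = 4*(d - 1*4)² = 4*(d - 4)² = 4*(-4 + d)²)
(30055 + k(97)) - 18552 = (30055 + 4*(-4 + 97)²) - 18552 = (30055 + 4*93²) - 18552 = (30055 + 4*8649) - 18552 = (30055 + 34596) - 18552 = 64651 - 18552 = 46099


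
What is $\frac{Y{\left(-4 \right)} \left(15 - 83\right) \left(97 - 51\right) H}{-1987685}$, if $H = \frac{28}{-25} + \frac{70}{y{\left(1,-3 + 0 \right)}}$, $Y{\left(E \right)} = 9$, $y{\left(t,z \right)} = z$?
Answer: $- \frac{2458608}{7098875} \approx -0.34634$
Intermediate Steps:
$H = - \frac{1834}{75}$ ($H = \frac{28}{-25} + \frac{70}{-3 + 0} = 28 \left(- \frac{1}{25}\right) + \frac{70}{-3} = - \frac{28}{25} + 70 \left(- \frac{1}{3}\right) = - \frac{28}{25} - \frac{70}{3} = - \frac{1834}{75} \approx -24.453$)
$\frac{Y{\left(-4 \right)} \left(15 - 83\right) \left(97 - 51\right) H}{-1987685} = \frac{9 \left(15 - 83\right) \left(97 - 51\right) \left(- \frac{1834}{75}\right)}{-1987685} = 9 \left(\left(-68\right) 46\right) \left(- \frac{1834}{75}\right) \left(- \frac{1}{1987685}\right) = 9 \left(-3128\right) \left(- \frac{1834}{75}\right) \left(- \frac{1}{1987685}\right) = \left(-28152\right) \left(- \frac{1834}{75}\right) \left(- \frac{1}{1987685}\right) = \frac{17210256}{25} \left(- \frac{1}{1987685}\right) = - \frac{2458608}{7098875}$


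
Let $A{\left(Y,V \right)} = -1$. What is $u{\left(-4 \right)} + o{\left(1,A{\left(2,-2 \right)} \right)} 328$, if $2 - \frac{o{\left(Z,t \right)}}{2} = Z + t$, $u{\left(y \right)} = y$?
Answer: $1308$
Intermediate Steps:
$o{\left(Z,t \right)} = 4 - 2 Z - 2 t$ ($o{\left(Z,t \right)} = 4 - 2 \left(Z + t\right) = 4 - \left(2 Z + 2 t\right) = 4 - 2 Z - 2 t$)
$u{\left(-4 \right)} + o{\left(1,A{\left(2,-2 \right)} \right)} 328 = -4 + \left(4 - 2 - -2\right) 328 = -4 + \left(4 - 2 + 2\right) 328 = -4 + 4 \cdot 328 = -4 + 1312 = 1308$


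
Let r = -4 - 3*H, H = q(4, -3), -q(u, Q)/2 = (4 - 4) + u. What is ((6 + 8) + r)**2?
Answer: 1156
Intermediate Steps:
q(u, Q) = -2*u (q(u, Q) = -2*((4 - 4) + u) = -2*(0 + u) = -2*u)
H = -8 (H = -2*4 = -8)
r = 20 (r = -4 - 3*(-8) = -4 + 24 = 20)
((6 + 8) + r)**2 = ((6 + 8) + 20)**2 = (14 + 20)**2 = 34**2 = 1156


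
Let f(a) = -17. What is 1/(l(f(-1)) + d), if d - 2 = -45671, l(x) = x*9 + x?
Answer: -1/45839 ≈ -2.1815e-5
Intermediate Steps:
l(x) = 10*x (l(x) = 9*x + x = 10*x)
d = -45669 (d = 2 - 45671 = -45669)
1/(l(f(-1)) + d) = 1/(10*(-17) - 45669) = 1/(-170 - 45669) = 1/(-45839) = -1/45839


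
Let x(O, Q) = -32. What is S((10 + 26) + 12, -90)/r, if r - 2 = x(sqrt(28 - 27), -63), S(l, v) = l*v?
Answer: 144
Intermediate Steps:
r = -30 (r = 2 - 32 = -30)
S((10 + 26) + 12, -90)/r = (((10 + 26) + 12)*(-90))/(-30) = ((36 + 12)*(-90))*(-1/30) = (48*(-90))*(-1/30) = -4320*(-1/30) = 144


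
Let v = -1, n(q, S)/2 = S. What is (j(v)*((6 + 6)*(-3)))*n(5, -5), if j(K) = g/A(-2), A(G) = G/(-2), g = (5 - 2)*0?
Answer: 0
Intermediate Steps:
g = 0 (g = 3*0 = 0)
n(q, S) = 2*S
A(G) = -G/2 (A(G) = G*(-½) = -G/2)
j(K) = 0 (j(K) = 0/((-½*(-2))) = 0/1 = 0*1 = 0)
(j(v)*((6 + 6)*(-3)))*n(5, -5) = (0*((6 + 6)*(-3)))*(2*(-5)) = (0*(12*(-3)))*(-10) = (0*(-36))*(-10) = 0*(-10) = 0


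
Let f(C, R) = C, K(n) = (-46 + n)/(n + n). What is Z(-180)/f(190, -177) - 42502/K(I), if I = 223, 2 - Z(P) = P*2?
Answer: -1800777703/16815 ≈ -1.0709e+5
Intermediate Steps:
Z(P) = 2 - 2*P (Z(P) = 2 - P*2 = 2 - 2*P)
K(n) = (-46 + n)/(2*n) (K(n) = (-46 + n)/((2*n)) = (-46 + n)*(1/(2*n)) = (-46 + n)/(2*n))
Z(-180)/f(190, -177) - 42502/K(I) = (2 - 2*(-180))/190 - 42502*446/(-46 + 223) = (2 + 360)*(1/190) - 42502/((1/2)*(1/223)*177) = 362*(1/190) - 42502/177/446 = 181/95 - 42502*446/177 = 181/95 - 18955892/177 = -1800777703/16815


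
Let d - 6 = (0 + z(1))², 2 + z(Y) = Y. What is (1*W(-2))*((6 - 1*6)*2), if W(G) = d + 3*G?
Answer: 0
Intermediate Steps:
z(Y) = -2 + Y
d = 7 (d = 6 + (0 + (-2 + 1))² = 6 + (0 - 1)² = 6 + (-1)² = 6 + 1 = 7)
W(G) = 7 + 3*G
(1*W(-2))*((6 - 1*6)*2) = (1*(7 + 3*(-2)))*((6 - 1*6)*2) = (1*(7 - 6))*((6 - 6)*2) = (1*1)*(0*2) = 1*0 = 0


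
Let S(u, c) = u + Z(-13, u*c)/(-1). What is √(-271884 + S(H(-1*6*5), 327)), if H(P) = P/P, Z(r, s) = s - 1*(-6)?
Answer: 2*I*√68054 ≈ 521.74*I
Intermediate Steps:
Z(r, s) = 6 + s (Z(r, s) = s + 6 = 6 + s)
H(P) = 1
S(u, c) = -6 + u - c*u (S(u, c) = u + (6 + u*c)/(-1) = u + (6 + c*u)*(-1) = u + (-6 - c*u) = -6 + u - c*u)
√(-271884 + S(H(-1*6*5), 327)) = √(-271884 + (-6 + 1 - 1*327*1)) = √(-271884 + (-6 + 1 - 327)) = √(-271884 - 332) = √(-272216) = 2*I*√68054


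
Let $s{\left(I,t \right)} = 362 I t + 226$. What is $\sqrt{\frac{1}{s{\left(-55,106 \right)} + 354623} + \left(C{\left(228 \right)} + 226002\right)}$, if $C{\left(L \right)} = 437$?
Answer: $\frac{6 \sqrt{19386763579207453}}{1755611} \approx 475.86$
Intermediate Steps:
$s{\left(I,t \right)} = 226 + 362 I t$ ($s{\left(I,t \right)} = 362 I t + 226 = 226 + 362 I t$)
$\sqrt{\frac{1}{s{\left(-55,106 \right)} + 354623} + \left(C{\left(228 \right)} + 226002\right)} = \sqrt{\frac{1}{\left(226 + 362 \left(-55\right) 106\right) + 354623} + \left(437 + 226002\right)} = \sqrt{\frac{1}{\left(226 - 2110460\right) + 354623} + 226439} = \sqrt{\frac{1}{-2110234 + 354623} + 226439} = \sqrt{\frac{1}{-1755611} + 226439} = \sqrt{- \frac{1}{1755611} + 226439} = \sqrt{\frac{397538799228}{1755611}} = \frac{6 \sqrt{19386763579207453}}{1755611}$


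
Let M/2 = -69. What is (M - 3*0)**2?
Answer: 19044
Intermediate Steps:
M = -138 (M = 2*(-69) = -138)
(M - 3*0)**2 = (-138 - 3*0)**2 = (-138 + 0)**2 = (-138)**2 = 19044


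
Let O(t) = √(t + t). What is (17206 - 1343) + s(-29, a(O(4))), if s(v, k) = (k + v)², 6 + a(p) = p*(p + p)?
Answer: 16224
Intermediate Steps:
O(t) = √2*√t (O(t) = √(2*t) = √2*√t)
a(p) = -6 + 2*p² (a(p) = -6 + p*(p + p) = -6 + p*(2*p) = -6 + 2*p²)
(17206 - 1343) + s(-29, a(O(4))) = (17206 - 1343) + ((-6 + 2*(√2*√4)²) - 29)² = 15863 + ((-6 + 2*(√2*2)²) - 29)² = 15863 + ((-6 + 2*(2*√2)²) - 29)² = 15863 + ((-6 + 2*8) - 29)² = 15863 + ((-6 + 16) - 29)² = 15863 + (10 - 29)² = 15863 + (-19)² = 15863 + 361 = 16224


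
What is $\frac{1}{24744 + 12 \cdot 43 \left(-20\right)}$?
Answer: $\frac{1}{14424} \approx 6.9329 \cdot 10^{-5}$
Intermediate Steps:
$\frac{1}{24744 + 12 \cdot 43 \left(-20\right)} = \frac{1}{24744 + 516 \left(-20\right)} = \frac{1}{24744 - 10320} = \frac{1}{14424}$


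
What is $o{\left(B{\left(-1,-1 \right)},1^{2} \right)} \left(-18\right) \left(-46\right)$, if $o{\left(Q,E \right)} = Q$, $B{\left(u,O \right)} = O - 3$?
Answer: $-3312$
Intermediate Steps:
$B{\left(u,O \right)} = -3 + O$ ($B{\left(u,O \right)} = O - 3 = -3 + O$)
$o{\left(B{\left(-1,-1 \right)},1^{2} \right)} \left(-18\right) \left(-46\right) = \left(-3 - 1\right) \left(-18\right) \left(-46\right) = \left(-4\right) \left(-18\right) \left(-46\right) = 72 \left(-46\right) = -3312$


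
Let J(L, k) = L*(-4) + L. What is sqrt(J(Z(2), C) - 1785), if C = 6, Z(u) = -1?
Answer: 9*I*sqrt(22) ≈ 42.214*I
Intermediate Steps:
J(L, k) = -3*L (J(L, k) = -4*L + L = -3*L)
sqrt(J(Z(2), C) - 1785) = sqrt(-3*(-1) - 1785) = sqrt(3 - 1785) = sqrt(-1782) = 9*I*sqrt(22)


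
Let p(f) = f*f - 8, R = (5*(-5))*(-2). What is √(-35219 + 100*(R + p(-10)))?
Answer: I*√21019 ≈ 144.98*I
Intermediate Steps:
R = 50 (R = -25*(-2) = 50)
p(f) = -8 + f² (p(f) = f² - 8 = -8 + f²)
√(-35219 + 100*(R + p(-10))) = √(-35219 + 100*(50 + (-8 + (-10)²))) = √(-35219 + 100*(50 + (-8 + 100))) = √(-35219 + 100*(50 + 92)) = √(-35219 + 100*142) = √(-35219 + 14200) = √(-21019) = I*√21019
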